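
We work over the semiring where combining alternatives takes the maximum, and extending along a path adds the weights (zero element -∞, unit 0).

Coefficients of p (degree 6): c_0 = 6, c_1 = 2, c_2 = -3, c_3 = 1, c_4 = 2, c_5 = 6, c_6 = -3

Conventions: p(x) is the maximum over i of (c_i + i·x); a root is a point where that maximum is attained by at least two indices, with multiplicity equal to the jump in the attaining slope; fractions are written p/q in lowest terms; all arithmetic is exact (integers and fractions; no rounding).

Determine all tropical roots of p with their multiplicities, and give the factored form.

hull edge (i=0, c=6) to (i=5, c=6): slope 0, span 5
hull edge (i=5, c=6) to (i=6, c=-3): slope -9, span 1
Factored form: p(x) = -3 ⊗ (x ⊕ 0) ⊗ (x ⊕ 0) ⊗ (x ⊕ 0) ⊗ (x ⊕ 0) ⊗ (x ⊕ 0) ⊗ (x ⊕ 9)
Answer: roots = 0 (mult 5), 9 (mult 1)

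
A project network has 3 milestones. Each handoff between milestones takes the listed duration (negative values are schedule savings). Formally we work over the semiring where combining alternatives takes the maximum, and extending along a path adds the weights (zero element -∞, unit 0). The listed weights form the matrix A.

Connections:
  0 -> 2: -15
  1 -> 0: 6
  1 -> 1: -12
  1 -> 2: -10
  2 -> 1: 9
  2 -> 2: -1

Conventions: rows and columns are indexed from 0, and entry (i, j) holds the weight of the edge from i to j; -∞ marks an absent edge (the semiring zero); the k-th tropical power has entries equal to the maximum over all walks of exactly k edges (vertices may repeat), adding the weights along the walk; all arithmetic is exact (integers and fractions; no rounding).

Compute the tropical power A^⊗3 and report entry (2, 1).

A^⊗2:
  [-∞, -6, -16]
  [-6, -1, -9]
  [15, 8, -1]
A^⊗3:
  [0, -7, -16]
  [5, 0, -10]
  [14, 8, 0]
Key observation: the optimum is the walk 2->1->2->1, with weight 9 + (-10) + 9 = 8.
Optimal value attained by: walk 2->1->2->1.
Answer: (A^⊗3)[2][1] = 8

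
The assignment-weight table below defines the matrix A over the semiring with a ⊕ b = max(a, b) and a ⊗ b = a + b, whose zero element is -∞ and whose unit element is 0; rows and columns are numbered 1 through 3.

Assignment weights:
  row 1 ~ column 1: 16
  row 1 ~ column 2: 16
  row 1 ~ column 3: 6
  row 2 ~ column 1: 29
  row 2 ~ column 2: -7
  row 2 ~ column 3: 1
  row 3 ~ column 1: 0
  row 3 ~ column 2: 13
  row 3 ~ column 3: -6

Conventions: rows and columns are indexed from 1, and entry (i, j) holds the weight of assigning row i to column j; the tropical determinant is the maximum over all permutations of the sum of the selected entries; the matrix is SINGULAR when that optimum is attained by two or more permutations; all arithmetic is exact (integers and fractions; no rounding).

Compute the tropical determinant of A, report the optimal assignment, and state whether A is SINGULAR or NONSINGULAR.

σ = (1, 2, 3): 16 + (-7) + (-6) = 3
σ = (1, 3, 2): 16 + 1 + 13 = 30
σ = (2, 1, 3): 16 + 29 + (-6) = 39
σ = (2, 3, 1): 16 + 1 + 0 = 17
σ = (3, 1, 2): 6 + 29 + 13 = 48
σ = (3, 2, 1): 6 + (-7) + 0 = -1
Optimal value attained by: σ = (3, 1, 2).
Answer: det⊕(A) = 48; verdict: NONSINGULAR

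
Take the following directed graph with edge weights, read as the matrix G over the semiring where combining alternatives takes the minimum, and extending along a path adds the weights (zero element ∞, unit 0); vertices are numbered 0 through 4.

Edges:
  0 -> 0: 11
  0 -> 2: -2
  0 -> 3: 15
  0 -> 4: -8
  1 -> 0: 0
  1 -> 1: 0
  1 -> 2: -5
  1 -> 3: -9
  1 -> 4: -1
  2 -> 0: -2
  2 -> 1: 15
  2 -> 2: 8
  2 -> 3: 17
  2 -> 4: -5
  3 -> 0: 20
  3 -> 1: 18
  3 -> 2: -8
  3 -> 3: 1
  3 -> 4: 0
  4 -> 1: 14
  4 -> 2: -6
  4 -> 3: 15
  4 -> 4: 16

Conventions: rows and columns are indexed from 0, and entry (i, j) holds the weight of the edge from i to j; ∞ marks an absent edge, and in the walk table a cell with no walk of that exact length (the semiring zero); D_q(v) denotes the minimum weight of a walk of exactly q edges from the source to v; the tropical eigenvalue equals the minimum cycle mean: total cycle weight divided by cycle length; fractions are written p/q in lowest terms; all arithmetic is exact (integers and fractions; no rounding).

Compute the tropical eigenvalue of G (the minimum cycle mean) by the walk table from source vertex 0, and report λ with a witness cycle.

q=0: [0, ∞, ∞, ∞, ∞]
q=1: [11, ∞, -2, 15, -8]
q=2: [-4, 6, -14, 7, -7]
q=3: [-16, 1, -13, -3, -19]
q=4: [-15, -5, -25, -8, -24]
q=5: [-27, -10, -30, -14, -30]
Optimal cycle mean attained by: cycle 2->4->2, total (-5) + (-6), length 2.
Answer: λ = -11/2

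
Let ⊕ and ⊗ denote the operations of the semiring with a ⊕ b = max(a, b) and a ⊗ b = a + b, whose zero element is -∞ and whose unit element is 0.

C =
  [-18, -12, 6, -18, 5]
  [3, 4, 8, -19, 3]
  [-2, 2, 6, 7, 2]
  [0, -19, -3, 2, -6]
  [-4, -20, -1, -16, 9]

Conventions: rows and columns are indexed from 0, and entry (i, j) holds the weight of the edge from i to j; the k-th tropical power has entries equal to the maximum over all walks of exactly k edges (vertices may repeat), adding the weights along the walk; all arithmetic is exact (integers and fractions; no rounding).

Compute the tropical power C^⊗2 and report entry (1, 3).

C^⊗2:
  [4, 8, 12, 13, 14]
  [7, 10, 14, 15, 12]
  [7, 8, 12, 13, 11]
  [2, -1, 6, 4, 5]
  [5, 1, 8, 6, 18]
Key observation: the optimum is the walk 1->2->3, with weight 8 + 7 = 15.
Optimal value attained by: walk 1->2->3.
Answer: (C^⊗2)[1][3] = 15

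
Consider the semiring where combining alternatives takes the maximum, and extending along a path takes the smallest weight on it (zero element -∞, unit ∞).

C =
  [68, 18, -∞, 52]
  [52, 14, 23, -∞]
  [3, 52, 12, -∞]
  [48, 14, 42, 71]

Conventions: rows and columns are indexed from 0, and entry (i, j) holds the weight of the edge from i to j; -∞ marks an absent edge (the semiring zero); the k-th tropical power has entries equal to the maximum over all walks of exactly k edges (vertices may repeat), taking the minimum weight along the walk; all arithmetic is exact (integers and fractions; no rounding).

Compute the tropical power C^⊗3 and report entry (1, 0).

C^⊗2:
  [68, 18, 42, 52]
  [52, 23, 14, 52]
  [52, 14, 23, 3]
  [48, 42, 42, 71]
C^⊗3:
  [68, 42, 42, 52]
  [52, 18, 42, 52]
  [52, 23, 14, 52]
  [48, 42, 42, 71]
Key observation: the optimum is the walk 1->0->0->0, with weight 52 min 68 min 68 = 52.
Optimal value attained by: walk 1->0->0->0.
Answer: (C^⊗3)[1][0] = 52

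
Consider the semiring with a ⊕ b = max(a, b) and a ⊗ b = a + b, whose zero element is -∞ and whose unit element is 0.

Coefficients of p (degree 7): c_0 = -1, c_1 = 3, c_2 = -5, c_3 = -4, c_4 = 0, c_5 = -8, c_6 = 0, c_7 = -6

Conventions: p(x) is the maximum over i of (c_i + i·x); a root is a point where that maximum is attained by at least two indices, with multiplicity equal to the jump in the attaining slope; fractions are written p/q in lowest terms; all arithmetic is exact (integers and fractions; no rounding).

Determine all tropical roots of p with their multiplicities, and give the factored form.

hull edge (i=0, c=-1) to (i=1, c=3): slope 4, span 1
hull edge (i=1, c=3) to (i=6, c=0): slope -3/5, span 5
hull edge (i=6, c=0) to (i=7, c=-6): slope -6, span 1
Factored form: p(x) = -6 ⊗ (x ⊕ (-4)) ⊗ (x ⊕ 3/5) ⊗ (x ⊕ 3/5) ⊗ (x ⊕ 3/5) ⊗ (x ⊕ 3/5) ⊗ (x ⊕ 3/5) ⊗ (x ⊕ 6)
Answer: roots = -4 (mult 1), 3/5 (mult 5), 6 (mult 1)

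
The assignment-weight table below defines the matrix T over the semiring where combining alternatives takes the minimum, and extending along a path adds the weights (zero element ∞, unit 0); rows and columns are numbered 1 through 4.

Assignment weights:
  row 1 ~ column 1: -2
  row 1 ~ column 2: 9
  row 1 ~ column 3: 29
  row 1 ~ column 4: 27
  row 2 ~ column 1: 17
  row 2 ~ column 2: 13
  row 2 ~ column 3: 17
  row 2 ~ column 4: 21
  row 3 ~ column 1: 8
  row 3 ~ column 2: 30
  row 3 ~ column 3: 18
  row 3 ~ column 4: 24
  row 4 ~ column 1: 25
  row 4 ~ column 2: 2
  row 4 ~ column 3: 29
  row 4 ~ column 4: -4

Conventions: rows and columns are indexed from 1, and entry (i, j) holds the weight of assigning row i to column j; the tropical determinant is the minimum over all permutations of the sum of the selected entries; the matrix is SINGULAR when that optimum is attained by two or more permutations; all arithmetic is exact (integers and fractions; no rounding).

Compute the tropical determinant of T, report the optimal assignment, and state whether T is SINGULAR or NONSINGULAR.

σ = (1, 2, 3, 4): (-2) + 13 + 18 + (-4) = 25
σ = (1, 2, 4, 3): (-2) + 13 + 24 + 29 = 64
σ = (1, 3, 2, 4): (-2) + 17 + 30 + (-4) = 41
σ = (1, 3, 4, 2): (-2) + 17 + 24 + 2 = 41
σ = (1, 4, 2, 3): (-2) + 21 + 30 + 29 = 78
σ = (1, 4, 3, 2): (-2) + 21 + 18 + 2 = 39
σ = (2, 1, 3, 4): 9 + 17 + 18 + (-4) = 40
σ = (2, 1, 4, 3): 9 + 17 + 24 + 29 = 79
σ = (2, 3, 1, 4): 9 + 17 + 8 + (-4) = 30
σ = (2, 3, 4, 1): 9 + 17 + 24 + 25 = 75
σ = (2, 4, 1, 3): 9 + 21 + 8 + 29 = 67
σ = (2, 4, 3, 1): 9 + 21 + 18 + 25 = 73
σ = (3, 1, 2, 4): 29 + 17 + 30 + (-4) = 72
σ = (3, 1, 4, 2): 29 + 17 + 24 + 2 = 72
σ = (3, 2, 1, 4): 29 + 13 + 8 + (-4) = 46
σ = (3, 2, 4, 1): 29 + 13 + 24 + 25 = 91
σ = (3, 4, 1, 2): 29 + 21 + 8 + 2 = 60
σ = (3, 4, 2, 1): 29 + 21 + 30 + 25 = 105
σ = (4, 1, 2, 3): 27 + 17 + 30 + 29 = 103
σ = (4, 1, 3, 2): 27 + 17 + 18 + 2 = 64
σ = (4, 2, 1, 3): 27 + 13 + 8 + 29 = 77
σ = (4, 2, 3, 1): 27 + 13 + 18 + 25 = 83
σ = (4, 3, 1, 2): 27 + 17 + 8 + 2 = 54
σ = (4, 3, 2, 1): 27 + 17 + 30 + 25 = 99
Optimal value attained by: σ = (1, 2, 3, 4).
Answer: det⊕(T) = 25; verdict: NONSINGULAR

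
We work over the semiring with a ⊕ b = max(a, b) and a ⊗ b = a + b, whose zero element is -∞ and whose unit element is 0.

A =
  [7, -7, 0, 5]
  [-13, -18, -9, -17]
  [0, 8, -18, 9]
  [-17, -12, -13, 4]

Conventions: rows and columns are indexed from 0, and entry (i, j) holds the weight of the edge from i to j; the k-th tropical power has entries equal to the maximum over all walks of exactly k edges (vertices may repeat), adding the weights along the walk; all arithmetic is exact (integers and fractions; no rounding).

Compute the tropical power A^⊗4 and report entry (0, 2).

A^⊗2:
  [14, 8, 7, 12]
  [-6, -1, -13, 0]
  [7, -3, 0, 13]
  [-10, -5, -9, 8]
A^⊗3:
  [21, 15, 14, 19]
  [1, -5, -6, 4]
  [14, 8, 7, 17]
  [-3, -1, -5, 12]
A^⊗4:
  [28, 22, 21, 26]
  [8, 2, 1, 8]
  [21, 15, 14, 21]
  [4, 3, -1, 16]
Key observation: the optimum is the walk 0->0->0->0->2, with weight 7 + 7 + 7 + 0 = 21.
Optimal value attained by: walk 0->0->0->0->2.
Answer: (A^⊗4)[0][2] = 21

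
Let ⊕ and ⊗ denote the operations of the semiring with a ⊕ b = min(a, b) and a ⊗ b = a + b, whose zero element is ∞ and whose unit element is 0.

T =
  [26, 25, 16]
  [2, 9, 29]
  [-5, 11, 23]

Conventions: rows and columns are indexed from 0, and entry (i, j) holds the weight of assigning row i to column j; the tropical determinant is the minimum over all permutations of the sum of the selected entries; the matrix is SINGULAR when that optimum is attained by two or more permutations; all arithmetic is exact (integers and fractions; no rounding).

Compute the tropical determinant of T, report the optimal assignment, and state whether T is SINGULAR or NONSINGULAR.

σ = (0, 1, 2): 26 + 9 + 23 = 58
σ = (0, 2, 1): 26 + 29 + 11 = 66
σ = (1, 0, 2): 25 + 2 + 23 = 50
σ = (1, 2, 0): 25 + 29 + (-5) = 49
σ = (2, 0, 1): 16 + 2 + 11 = 29
σ = (2, 1, 0): 16 + 9 + (-5) = 20
Optimal value attained by: σ = (2, 1, 0).
Answer: det⊕(T) = 20; verdict: NONSINGULAR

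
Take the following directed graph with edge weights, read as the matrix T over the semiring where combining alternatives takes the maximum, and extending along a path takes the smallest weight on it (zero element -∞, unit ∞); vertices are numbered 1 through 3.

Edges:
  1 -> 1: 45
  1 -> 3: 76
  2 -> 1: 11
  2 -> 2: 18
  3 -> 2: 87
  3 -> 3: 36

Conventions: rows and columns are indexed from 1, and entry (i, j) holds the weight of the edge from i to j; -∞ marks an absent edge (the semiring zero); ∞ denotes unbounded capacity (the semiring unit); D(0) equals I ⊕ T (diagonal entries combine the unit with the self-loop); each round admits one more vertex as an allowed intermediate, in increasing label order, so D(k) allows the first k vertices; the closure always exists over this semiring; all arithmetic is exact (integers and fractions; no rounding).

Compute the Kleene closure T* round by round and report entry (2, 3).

D(0):
  [∞, -∞, 76]
  [11, ∞, -∞]
  [-∞, 87, ∞]
D(1):
  [∞, -∞, 76]
  [11, ∞, 11]
  [-∞, 87, ∞]
D(2):
  [∞, -∞, 76]
  [11, ∞, 11]
  [11, 87, ∞]
D(3):
  [∞, 76, 76]
  [11, ∞, 11]
  [11, 87, ∞]
Answer: T*[2][3] = 11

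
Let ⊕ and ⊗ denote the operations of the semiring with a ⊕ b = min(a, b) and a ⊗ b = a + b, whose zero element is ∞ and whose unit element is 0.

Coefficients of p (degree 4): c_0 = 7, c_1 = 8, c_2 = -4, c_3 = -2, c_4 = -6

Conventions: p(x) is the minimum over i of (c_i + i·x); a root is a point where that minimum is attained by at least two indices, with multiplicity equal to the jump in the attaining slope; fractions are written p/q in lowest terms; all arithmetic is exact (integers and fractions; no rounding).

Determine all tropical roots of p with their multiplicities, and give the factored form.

hull edge (i=0, c=7) to (i=2, c=-4): slope -11/2, span 2
hull edge (i=2, c=-4) to (i=4, c=-6): slope -1, span 2
Factored form: p(x) = -6 ⊗ (x ⊕ 1) ⊗ (x ⊕ 1) ⊗ (x ⊕ 11/2) ⊗ (x ⊕ 11/2)
Answer: roots = 1 (mult 2), 11/2 (mult 2)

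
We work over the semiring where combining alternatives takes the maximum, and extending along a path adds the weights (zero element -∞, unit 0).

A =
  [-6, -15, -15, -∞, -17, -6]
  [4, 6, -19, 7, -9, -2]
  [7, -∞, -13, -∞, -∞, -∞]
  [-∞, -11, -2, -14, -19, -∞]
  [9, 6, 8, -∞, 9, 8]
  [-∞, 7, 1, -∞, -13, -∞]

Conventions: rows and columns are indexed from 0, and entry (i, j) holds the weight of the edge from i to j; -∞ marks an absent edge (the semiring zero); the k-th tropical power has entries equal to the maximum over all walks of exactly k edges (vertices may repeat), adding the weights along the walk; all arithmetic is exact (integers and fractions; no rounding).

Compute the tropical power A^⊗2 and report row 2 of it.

A^⊗2:
  [-8, 1, -5, -8, -8, -9]
  [10, 12, 5, 13, 0, 4]
  [1, -8, -8, -∞, -10, 1]
  [5, -5, -11, -4, -10, -11]
  [18, 15, 17, 13, 18, 17]
  [11, 13, -5, 14, -2, 5]
Answer: row 2 of A^⊗2 = [1, -8, -8, -∞, -10, 1]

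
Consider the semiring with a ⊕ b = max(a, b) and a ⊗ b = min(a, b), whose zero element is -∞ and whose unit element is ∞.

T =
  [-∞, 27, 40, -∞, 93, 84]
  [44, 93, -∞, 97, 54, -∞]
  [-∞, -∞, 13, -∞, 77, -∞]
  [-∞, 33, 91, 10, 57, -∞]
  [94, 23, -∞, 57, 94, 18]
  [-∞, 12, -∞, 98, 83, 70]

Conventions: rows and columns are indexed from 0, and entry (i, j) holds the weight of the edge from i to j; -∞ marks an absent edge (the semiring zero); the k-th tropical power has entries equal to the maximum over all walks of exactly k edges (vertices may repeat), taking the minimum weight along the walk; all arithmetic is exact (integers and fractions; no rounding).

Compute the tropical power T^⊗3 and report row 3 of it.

T^⊗2:
  [93, 27, 13, 84, 93, 70]
  [54, 93, 91, 93, 57, 44]
  [77, 23, 13, 57, 77, 18]
  [57, 33, 13, 57, 77, 18]
  [94, 33, 57, 57, 94, 84]
  [83, 33, 91, 70, 83, 70]
T^⊗3:
  [93, 33, 84, 70, 93, 84]
  [57, 93, 91, 93, 77, 54]
  [77, 33, 57, 57, 77, 77]
  [77, 33, 57, 57, 77, 57]
  [94, 33, 57, 84, 94, 84]
  [83, 33, 70, 70, 83, 83]
Answer: row 3 of T^⊗3 = [77, 33, 57, 57, 77, 57]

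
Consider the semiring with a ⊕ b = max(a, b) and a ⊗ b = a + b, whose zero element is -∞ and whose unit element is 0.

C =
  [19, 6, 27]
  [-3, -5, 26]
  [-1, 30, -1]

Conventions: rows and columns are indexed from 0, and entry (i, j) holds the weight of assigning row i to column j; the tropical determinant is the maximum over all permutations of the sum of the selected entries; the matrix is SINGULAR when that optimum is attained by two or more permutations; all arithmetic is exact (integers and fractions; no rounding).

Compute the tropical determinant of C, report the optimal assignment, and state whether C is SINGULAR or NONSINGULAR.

σ = (0, 1, 2): 19 + (-5) + (-1) = 13
σ = (0, 2, 1): 19 + 26 + 30 = 75
σ = (1, 0, 2): 6 + (-3) + (-1) = 2
σ = (1, 2, 0): 6 + 26 + (-1) = 31
σ = (2, 0, 1): 27 + (-3) + 30 = 54
σ = (2, 1, 0): 27 + (-5) + (-1) = 21
Optimal value attained by: σ = (0, 2, 1).
Answer: det⊕(C) = 75; verdict: NONSINGULAR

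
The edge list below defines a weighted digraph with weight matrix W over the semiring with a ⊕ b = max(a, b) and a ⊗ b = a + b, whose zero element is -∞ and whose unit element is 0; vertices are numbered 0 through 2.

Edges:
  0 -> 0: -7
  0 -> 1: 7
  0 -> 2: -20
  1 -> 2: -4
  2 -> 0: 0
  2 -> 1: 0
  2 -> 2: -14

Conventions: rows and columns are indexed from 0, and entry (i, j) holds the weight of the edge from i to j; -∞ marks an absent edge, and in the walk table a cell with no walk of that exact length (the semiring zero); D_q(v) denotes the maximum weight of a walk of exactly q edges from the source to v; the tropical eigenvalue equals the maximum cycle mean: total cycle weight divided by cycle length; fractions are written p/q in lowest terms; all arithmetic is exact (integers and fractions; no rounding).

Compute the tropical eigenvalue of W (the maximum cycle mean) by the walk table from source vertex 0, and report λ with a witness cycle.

q=0: [0, -∞, -∞]
q=1: [-7, 7, -20]
q=2: [-14, 0, 3]
q=3: [3, 3, -4]
Optimal cycle mean attained by: cycle 0->1->2->0, total 7 + (-4) + 0, length 3.
Answer: λ = 1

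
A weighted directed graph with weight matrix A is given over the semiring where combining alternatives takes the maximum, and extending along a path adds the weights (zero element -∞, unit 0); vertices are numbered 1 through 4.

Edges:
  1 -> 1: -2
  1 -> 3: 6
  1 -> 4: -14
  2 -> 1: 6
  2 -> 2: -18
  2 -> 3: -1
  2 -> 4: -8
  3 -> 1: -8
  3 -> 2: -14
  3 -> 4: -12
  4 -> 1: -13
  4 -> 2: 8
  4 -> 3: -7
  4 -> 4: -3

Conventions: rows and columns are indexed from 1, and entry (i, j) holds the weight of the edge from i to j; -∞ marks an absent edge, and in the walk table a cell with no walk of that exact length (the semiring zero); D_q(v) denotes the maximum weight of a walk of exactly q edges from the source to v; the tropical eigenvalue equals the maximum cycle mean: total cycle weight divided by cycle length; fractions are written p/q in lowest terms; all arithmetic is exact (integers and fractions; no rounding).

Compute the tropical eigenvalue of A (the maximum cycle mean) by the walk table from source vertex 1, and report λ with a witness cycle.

q=0: [0, -∞, -∞, -∞]
q=1: [-2, -∞, 6, -14]
q=2: [-2, -6, 4, -6]
q=3: [0, 2, 4, -8]
q=4: [8, 0, 6, -6]
Optimal cycle mean attained by: cycle 1->3->4->2->1, total 6 + (-12) + 8 + 6, length 4.
Answer: λ = 2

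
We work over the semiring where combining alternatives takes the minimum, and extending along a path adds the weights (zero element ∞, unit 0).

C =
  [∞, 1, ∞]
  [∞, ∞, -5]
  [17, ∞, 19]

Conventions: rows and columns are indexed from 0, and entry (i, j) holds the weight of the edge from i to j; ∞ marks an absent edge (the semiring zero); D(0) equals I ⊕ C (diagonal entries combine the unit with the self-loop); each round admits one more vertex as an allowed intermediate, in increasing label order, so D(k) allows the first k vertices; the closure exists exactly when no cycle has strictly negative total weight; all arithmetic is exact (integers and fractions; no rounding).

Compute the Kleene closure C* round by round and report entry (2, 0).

D(0):
  [0, 1, ∞]
  [∞, 0, -5]
  [17, ∞, 0]
D(1):
  [0, 1, ∞]
  [∞, 0, -5]
  [17, 18, 0]
D(2):
  [0, 1, -4]
  [∞, 0, -5]
  [17, 18, 0]
D(3):
  [0, 1, -4]
  [12, 0, -5]
  [17, 18, 0]
Answer: C*[2][0] = 17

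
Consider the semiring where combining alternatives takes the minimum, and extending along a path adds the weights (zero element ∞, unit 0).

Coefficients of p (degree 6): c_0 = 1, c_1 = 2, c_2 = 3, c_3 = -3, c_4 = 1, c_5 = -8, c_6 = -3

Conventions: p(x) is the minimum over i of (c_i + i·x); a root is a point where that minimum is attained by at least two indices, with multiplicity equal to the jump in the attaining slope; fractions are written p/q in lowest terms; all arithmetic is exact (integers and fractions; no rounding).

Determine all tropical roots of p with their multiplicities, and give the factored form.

hull edge (i=0, c=1) to (i=5, c=-8): slope -9/5, span 5
hull edge (i=5, c=-8) to (i=6, c=-3): slope 5, span 1
Factored form: p(x) = -3 ⊗ (x ⊕ (-5)) ⊗ (x ⊕ 9/5) ⊗ (x ⊕ 9/5) ⊗ (x ⊕ 9/5) ⊗ (x ⊕ 9/5) ⊗ (x ⊕ 9/5)
Answer: roots = -5 (mult 1), 9/5 (mult 5)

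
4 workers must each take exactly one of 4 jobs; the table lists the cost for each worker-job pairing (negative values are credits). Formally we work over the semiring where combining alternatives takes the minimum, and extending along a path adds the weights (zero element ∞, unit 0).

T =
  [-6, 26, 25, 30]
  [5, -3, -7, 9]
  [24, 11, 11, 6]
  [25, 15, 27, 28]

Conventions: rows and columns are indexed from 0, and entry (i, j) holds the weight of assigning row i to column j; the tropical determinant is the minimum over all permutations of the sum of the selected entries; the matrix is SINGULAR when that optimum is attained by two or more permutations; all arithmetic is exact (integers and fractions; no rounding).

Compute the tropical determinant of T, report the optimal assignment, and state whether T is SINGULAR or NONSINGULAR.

σ = (0, 1, 2, 3): (-6) + (-3) + 11 + 28 = 30
σ = (0, 1, 3, 2): (-6) + (-3) + 6 + 27 = 24
σ = (0, 2, 1, 3): (-6) + (-7) + 11 + 28 = 26
σ = (0, 2, 3, 1): (-6) + (-7) + 6 + 15 = 8
σ = (0, 3, 1, 2): (-6) + 9 + 11 + 27 = 41
σ = (0, 3, 2, 1): (-6) + 9 + 11 + 15 = 29
σ = (1, 0, 2, 3): 26 + 5 + 11 + 28 = 70
σ = (1, 0, 3, 2): 26 + 5 + 6 + 27 = 64
σ = (1, 2, 0, 3): 26 + (-7) + 24 + 28 = 71
σ = (1, 2, 3, 0): 26 + (-7) + 6 + 25 = 50
σ = (1, 3, 0, 2): 26 + 9 + 24 + 27 = 86
σ = (1, 3, 2, 0): 26 + 9 + 11 + 25 = 71
σ = (2, 0, 1, 3): 25 + 5 + 11 + 28 = 69
σ = (2, 0, 3, 1): 25 + 5 + 6 + 15 = 51
σ = (2, 1, 0, 3): 25 + (-3) + 24 + 28 = 74
σ = (2, 1, 3, 0): 25 + (-3) + 6 + 25 = 53
σ = (2, 3, 0, 1): 25 + 9 + 24 + 15 = 73
σ = (2, 3, 1, 0): 25 + 9 + 11 + 25 = 70
σ = (3, 0, 1, 2): 30 + 5 + 11 + 27 = 73
σ = (3, 0, 2, 1): 30 + 5 + 11 + 15 = 61
σ = (3, 1, 0, 2): 30 + (-3) + 24 + 27 = 78
σ = (3, 1, 2, 0): 30 + (-3) + 11 + 25 = 63
σ = (3, 2, 0, 1): 30 + (-7) + 24 + 15 = 62
σ = (3, 2, 1, 0): 30 + (-7) + 11 + 25 = 59
Optimal value attained by: σ = (0, 2, 3, 1).
Answer: det⊕(T) = 8; verdict: NONSINGULAR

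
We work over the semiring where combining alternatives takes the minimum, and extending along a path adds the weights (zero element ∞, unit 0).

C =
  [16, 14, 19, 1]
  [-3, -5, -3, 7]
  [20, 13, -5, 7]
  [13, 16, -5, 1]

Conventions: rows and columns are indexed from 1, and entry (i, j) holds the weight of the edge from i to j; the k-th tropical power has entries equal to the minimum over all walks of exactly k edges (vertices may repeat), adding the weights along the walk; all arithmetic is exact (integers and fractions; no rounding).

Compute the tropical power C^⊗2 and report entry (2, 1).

C^⊗2:
  [11, 9, -4, 2]
  [-8, -10, -8, -2]
  [10, 8, -10, 2]
  [13, 8, -10, 2]
Key observation: the optimum is the walk 2->2->1, with weight (-5) + (-3) = -8.
Optimal value attained by: walk 2->2->1.
Answer: (C^⊗2)[2][1] = -8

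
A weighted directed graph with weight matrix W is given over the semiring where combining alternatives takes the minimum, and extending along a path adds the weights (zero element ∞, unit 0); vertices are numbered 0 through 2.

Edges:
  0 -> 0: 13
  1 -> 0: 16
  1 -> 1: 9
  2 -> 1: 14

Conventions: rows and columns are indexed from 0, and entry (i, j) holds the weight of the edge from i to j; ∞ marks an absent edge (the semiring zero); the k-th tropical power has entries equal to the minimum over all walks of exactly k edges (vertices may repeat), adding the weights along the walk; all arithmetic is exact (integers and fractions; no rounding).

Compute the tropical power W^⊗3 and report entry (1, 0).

W^⊗2:
  [26, ∞, ∞]
  [25, 18, ∞]
  [30, 23, ∞]
W^⊗3:
  [39, ∞, ∞]
  [34, 27, ∞]
  [39, 32, ∞]
Key observation: the optimum is the walk 1->1->1->0, with weight 9 + 9 + 16 = 34.
Optimal value attained by: walk 1->1->1->0.
Answer: (W^⊗3)[1][0] = 34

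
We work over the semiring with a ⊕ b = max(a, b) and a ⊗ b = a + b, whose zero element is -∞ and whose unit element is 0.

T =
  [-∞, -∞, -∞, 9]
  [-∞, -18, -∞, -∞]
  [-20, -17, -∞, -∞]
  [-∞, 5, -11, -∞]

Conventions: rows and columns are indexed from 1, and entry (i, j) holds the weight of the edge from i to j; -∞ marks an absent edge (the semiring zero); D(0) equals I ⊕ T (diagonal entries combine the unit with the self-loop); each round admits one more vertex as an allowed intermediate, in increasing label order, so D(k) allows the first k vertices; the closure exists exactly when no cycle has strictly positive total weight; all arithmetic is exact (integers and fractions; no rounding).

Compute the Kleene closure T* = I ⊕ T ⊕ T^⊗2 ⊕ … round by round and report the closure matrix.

D(0):
  [0, -∞, -∞, 9]
  [-∞, 0, -∞, -∞]
  [-20, -17, 0, -∞]
  [-∞, 5, -11, 0]
D(1):
  [0, -∞, -∞, 9]
  [-∞, 0, -∞, -∞]
  [-20, -17, 0, -11]
  [-∞, 5, -11, 0]
D(2):
  [0, -∞, -∞, 9]
  [-∞, 0, -∞, -∞]
  [-20, -17, 0, -11]
  [-∞, 5, -11, 0]
D(3):
  [0, -∞, -∞, 9]
  [-∞, 0, -∞, -∞]
  [-20, -17, 0, -11]
  [-31, 5, -11, 0]
D(4):
  [0, 14, -2, 9]
  [-∞, 0, -∞, -∞]
  [-20, -6, 0, -11]
  [-31, 5, -11, 0]
Answer: T* = [[0, 14, -2, 9], [-∞, 0, -∞, -∞], [-20, -6, 0, -11], [-31, 5, -11, 0]]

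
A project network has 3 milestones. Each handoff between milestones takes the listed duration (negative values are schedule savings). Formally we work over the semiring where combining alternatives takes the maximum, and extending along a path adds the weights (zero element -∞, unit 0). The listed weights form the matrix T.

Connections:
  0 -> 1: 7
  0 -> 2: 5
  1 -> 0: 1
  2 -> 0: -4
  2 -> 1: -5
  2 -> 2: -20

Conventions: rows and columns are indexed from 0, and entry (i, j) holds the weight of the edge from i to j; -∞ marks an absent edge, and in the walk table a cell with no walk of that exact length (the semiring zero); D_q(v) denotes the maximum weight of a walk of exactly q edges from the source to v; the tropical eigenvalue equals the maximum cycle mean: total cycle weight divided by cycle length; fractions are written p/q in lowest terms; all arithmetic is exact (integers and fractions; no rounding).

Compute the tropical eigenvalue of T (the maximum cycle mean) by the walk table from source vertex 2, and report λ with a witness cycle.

q=0: [-∞, -∞, 0]
q=1: [-4, -5, -20]
q=2: [-4, 3, 1]
q=3: [4, 3, 1]
Optimal cycle mean attained by: cycle 0->1->0, total 7 + 1, length 2.
Answer: λ = 4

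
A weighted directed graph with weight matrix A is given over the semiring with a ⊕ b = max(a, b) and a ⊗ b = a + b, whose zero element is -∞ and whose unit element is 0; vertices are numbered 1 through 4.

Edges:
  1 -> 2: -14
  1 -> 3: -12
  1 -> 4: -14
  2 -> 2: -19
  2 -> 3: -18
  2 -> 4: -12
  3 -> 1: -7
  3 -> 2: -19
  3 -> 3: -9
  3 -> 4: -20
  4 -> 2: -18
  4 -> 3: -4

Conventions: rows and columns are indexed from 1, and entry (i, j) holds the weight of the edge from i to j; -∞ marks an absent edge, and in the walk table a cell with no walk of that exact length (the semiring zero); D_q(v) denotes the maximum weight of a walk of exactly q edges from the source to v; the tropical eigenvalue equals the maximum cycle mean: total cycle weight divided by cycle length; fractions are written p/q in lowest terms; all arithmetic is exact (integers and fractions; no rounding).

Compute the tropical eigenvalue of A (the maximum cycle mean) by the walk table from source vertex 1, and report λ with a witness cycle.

q=0: [0, -∞, -∞, -∞]
q=1: [-∞, -14, -12, -14]
q=2: [-19, -31, -18, -26]
q=3: [-25, -33, -27, -33]
q=4: [-34, -39, -36, -39]
Optimal cycle mean attained by: cycle 1->4->3->1, total (-14) + (-4) + (-7), length 3.
Answer: λ = -25/3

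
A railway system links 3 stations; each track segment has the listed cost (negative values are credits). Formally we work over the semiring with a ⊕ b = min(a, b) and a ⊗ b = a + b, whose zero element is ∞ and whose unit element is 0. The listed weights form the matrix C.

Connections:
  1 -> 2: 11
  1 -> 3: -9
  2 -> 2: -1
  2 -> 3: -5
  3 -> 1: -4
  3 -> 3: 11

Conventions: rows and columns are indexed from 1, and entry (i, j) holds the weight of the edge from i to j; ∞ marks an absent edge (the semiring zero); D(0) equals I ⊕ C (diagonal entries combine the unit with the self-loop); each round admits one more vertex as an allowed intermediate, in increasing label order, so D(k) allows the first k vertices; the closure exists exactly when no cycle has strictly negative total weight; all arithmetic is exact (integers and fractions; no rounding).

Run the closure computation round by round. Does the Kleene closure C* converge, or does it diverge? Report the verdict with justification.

Detection: at round 0, diagonal entry (2, 2) turns strictly negative.
Key observation: the cycle 2->2 has total weight (-1), which is strictly negative.
Answer: DIVERGES — negative cycle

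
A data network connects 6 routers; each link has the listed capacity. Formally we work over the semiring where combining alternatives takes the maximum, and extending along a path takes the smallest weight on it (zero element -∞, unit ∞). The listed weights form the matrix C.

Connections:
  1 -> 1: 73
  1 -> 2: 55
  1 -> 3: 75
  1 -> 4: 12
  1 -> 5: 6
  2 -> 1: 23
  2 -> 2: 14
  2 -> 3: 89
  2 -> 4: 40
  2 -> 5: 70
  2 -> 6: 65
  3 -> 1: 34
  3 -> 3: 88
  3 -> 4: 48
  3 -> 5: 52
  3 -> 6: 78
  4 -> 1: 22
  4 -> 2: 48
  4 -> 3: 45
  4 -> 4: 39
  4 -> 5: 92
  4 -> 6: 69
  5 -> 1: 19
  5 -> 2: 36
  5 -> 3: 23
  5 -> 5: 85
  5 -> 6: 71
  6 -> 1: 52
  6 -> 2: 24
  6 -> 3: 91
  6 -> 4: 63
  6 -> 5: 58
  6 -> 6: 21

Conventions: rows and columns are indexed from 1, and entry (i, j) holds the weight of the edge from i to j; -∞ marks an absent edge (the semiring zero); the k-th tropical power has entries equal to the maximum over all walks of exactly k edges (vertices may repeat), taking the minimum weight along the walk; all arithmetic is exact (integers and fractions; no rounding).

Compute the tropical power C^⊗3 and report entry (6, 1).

C^⊗2:
  [73, 55, 75, 48, 55, 75]
  [52, 40, 88, 63, 70, 78]
  [52, 48, 88, 63, 58, 78]
  [52, 39, 69, 63, 85, 71]
  [52, 36, 71, 63, 85, 71]
  [52, 52, 88, 48, 63, 78]
C^⊗3:
  [73, 55, 75, 63, 58, 75]
  [52, 52, 88, 63, 70, 78]
  [52, 52, 88, 63, 63, 78]
  [52, 52, 71, 63, 85, 71]
  [52, 52, 71, 63, 85, 71]
  [52, 52, 88, 63, 63, 78]
Key observation: the optimum is the walk 6->1->1->1, with weight 52 min 73 min 73 = 52.
Optimal value attained by: walk 6->1->1->1.
Answer: (C^⊗3)[6][1] = 52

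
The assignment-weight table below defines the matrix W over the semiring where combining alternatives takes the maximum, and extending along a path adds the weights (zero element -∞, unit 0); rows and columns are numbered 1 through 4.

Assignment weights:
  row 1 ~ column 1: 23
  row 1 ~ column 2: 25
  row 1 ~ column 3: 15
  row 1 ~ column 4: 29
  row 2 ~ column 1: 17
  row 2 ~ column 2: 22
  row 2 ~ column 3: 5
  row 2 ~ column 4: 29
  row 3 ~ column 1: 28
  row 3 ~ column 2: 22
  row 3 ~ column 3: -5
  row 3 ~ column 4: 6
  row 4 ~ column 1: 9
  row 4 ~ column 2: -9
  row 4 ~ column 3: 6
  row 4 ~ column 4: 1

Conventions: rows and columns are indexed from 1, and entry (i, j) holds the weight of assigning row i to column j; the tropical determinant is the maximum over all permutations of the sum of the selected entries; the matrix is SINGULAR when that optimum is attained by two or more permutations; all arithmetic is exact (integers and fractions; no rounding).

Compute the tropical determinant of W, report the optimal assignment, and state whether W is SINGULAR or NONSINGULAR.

σ = (1, 2, 3, 4): 23 + 22 + (-5) + 1 = 41
σ = (1, 2, 4, 3): 23 + 22 + 6 + 6 = 57
σ = (1, 3, 2, 4): 23 + 5 + 22 + 1 = 51
σ = (1, 3, 4, 2): 23 + 5 + 6 + (-9) = 25
σ = (1, 4, 2, 3): 23 + 29 + 22 + 6 = 80
σ = (1, 4, 3, 2): 23 + 29 + (-5) + (-9) = 38
σ = (2, 1, 3, 4): 25 + 17 + (-5) + 1 = 38
σ = (2, 1, 4, 3): 25 + 17 + 6 + 6 = 54
σ = (2, 3, 1, 4): 25 + 5 + 28 + 1 = 59
σ = (2, 3, 4, 1): 25 + 5 + 6 + 9 = 45
σ = (2, 4, 1, 3): 25 + 29 + 28 + 6 = 88
σ = (2, 4, 3, 1): 25 + 29 + (-5) + 9 = 58
σ = (3, 1, 2, 4): 15 + 17 + 22 + 1 = 55
σ = (3, 1, 4, 2): 15 + 17 + 6 + (-9) = 29
σ = (3, 2, 1, 4): 15 + 22 + 28 + 1 = 66
σ = (3, 2, 4, 1): 15 + 22 + 6 + 9 = 52
σ = (3, 4, 1, 2): 15 + 29 + 28 + (-9) = 63
σ = (3, 4, 2, 1): 15 + 29 + 22 + 9 = 75
σ = (4, 1, 2, 3): 29 + 17 + 22 + 6 = 74
σ = (4, 1, 3, 2): 29 + 17 + (-5) + (-9) = 32
σ = (4, 2, 1, 3): 29 + 22 + 28 + 6 = 85
σ = (4, 2, 3, 1): 29 + 22 + (-5) + 9 = 55
σ = (4, 3, 1, 2): 29 + 5 + 28 + (-9) = 53
σ = (4, 3, 2, 1): 29 + 5 + 22 + 9 = 65
Optimal value attained by: σ = (2, 4, 1, 3).
Answer: det⊕(W) = 88; verdict: NONSINGULAR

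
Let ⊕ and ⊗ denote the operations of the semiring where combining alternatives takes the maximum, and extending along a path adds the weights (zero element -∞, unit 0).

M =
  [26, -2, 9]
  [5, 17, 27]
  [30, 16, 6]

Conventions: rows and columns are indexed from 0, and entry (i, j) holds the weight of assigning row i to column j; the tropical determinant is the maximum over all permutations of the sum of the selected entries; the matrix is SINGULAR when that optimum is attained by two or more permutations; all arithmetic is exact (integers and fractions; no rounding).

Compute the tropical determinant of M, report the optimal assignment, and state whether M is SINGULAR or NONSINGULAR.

σ = (0, 1, 2): 26 + 17 + 6 = 49
σ = (0, 2, 1): 26 + 27 + 16 = 69
σ = (1, 0, 2): (-2) + 5 + 6 = 9
σ = (1, 2, 0): (-2) + 27 + 30 = 55
σ = (2, 0, 1): 9 + 5 + 16 = 30
σ = (2, 1, 0): 9 + 17 + 30 = 56
Optimal value attained by: σ = (0, 2, 1).
Answer: det⊕(M) = 69; verdict: NONSINGULAR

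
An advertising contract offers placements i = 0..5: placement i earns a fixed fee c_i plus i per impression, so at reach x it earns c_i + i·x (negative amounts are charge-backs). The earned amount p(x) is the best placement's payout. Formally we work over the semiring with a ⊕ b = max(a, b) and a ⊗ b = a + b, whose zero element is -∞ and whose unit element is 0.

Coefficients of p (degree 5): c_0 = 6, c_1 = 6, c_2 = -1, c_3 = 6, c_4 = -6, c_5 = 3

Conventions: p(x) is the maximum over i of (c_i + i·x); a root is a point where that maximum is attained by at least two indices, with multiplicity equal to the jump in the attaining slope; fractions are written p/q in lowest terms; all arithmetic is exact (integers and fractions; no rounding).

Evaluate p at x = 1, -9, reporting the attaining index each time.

p(1) = max(6+0·1=6, 6+1·1=7, -1+2·1=1, 6+3·1=9, -6+4·1=-2, 3+5·1=8) = 9 (attained by i=3)
p(-9) = max(6+0·(-9)=6, 6+1·(-9)=-3, -1+2·(-9)=-19, 6+3·(-9)=-21, -6+4·(-9)=-42, 3+5·(-9)=-42) = 6 (attained by i=0)
Answer: p(1) = 9; p(-9) = 6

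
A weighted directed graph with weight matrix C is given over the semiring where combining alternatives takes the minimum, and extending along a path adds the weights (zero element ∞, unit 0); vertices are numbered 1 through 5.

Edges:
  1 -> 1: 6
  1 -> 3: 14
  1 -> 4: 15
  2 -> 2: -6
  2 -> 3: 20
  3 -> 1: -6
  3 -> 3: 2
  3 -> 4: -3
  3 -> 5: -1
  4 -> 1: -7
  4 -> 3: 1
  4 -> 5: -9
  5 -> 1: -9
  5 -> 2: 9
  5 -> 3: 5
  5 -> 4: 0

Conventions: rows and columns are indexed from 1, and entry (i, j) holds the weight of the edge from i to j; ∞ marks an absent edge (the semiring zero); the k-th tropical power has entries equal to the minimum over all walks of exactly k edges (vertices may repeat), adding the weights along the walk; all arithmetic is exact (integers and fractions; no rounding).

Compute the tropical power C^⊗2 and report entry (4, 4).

C^⊗2:
  [8, ∞, 16, 11, 6]
  [14, -12, 14, 17, 19]
  [-10, 8, -2, -1, -12]
  [-18, 0, -4, -9, 0]
  [-7, 3, 1, 2, -9]
Key observation: the optimum is the walk 4->5->4, with weight (-9) + 0 = -9.
Optimal value attained by: walk 4->5->4.
Answer: (C^⊗2)[4][4] = -9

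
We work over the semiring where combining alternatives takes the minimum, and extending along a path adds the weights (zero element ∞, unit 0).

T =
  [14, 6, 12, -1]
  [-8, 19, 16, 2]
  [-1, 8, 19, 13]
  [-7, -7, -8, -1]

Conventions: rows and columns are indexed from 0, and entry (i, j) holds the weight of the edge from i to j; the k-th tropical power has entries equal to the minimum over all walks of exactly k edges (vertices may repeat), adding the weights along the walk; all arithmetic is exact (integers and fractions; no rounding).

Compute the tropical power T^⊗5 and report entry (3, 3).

T^⊗2:
  [-8, -8, -9, -2]
  [-5, -5, -6, -9]
  [0, 5, 5, -2]
  [-15, -8, -9, -8]
T^⊗3:
  [-16, -9, -10, -9]
  [-16, -16, -17, -10]
  [-9, -9, -10, -3]
  [-16, -15, -16, -16]
T^⊗4:
  [-17, -16, -17, -17]
  [-24, -17, -18, -17]
  [-17, -10, -11, -10]
  [-23, -23, -24, -17]
T^⊗5:
  [-24, -24, -25, -18]
  [-25, -24, -25, -25]
  [-18, -17, -18, -18]
  [-31, -24, -25, -24]
Key observation: the optimum is the walk 3->0->3->1->0->3, with weight (-7) + (-1) + (-7) + (-8) + (-1) = -24.
Optimal value attained by: walk 3->0->3->1->0->3.
Answer: (T^⊗5)[3][3] = -24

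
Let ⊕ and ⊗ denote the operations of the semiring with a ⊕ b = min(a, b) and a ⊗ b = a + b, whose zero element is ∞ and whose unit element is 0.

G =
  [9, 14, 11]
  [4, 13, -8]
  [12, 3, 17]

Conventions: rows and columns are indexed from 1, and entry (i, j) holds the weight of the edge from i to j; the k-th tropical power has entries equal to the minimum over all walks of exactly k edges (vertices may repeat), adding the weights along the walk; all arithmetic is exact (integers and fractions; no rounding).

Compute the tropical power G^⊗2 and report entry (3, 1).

G^⊗2:
  [18, 14, 6]
  [4, -5, 5]
  [7, 16, -5]
Key observation: the optimum is the walk 3->2->1, with weight 3 + 4 = 7.
Optimal value attained by: walk 3->2->1.
Answer: (G^⊗2)[3][1] = 7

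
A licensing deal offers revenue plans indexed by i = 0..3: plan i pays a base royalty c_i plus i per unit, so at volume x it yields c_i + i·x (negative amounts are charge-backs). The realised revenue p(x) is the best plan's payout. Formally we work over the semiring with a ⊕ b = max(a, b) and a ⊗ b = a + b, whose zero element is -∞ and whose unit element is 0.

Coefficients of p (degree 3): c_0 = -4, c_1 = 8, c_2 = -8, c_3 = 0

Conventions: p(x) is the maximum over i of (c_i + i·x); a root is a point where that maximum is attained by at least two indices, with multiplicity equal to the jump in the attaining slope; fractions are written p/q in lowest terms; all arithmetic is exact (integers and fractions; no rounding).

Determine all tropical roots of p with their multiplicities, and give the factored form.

hull edge (i=0, c=-4) to (i=1, c=8): slope 12, span 1
hull edge (i=1, c=8) to (i=3, c=0): slope -4, span 2
Factored form: p(x) = 0 ⊗ (x ⊕ (-12)) ⊗ (x ⊕ 4) ⊗ (x ⊕ 4)
Answer: roots = -12 (mult 1), 4 (mult 2)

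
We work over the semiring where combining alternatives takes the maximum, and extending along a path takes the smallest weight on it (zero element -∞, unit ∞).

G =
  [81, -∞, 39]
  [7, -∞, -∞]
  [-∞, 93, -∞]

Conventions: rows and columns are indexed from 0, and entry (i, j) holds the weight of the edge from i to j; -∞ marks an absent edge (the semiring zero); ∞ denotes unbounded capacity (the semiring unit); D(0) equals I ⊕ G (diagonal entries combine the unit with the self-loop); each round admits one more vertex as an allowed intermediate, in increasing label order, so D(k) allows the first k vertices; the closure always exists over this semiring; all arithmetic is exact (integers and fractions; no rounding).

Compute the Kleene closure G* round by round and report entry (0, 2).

D(0):
  [∞, -∞, 39]
  [7, ∞, -∞]
  [-∞, 93, ∞]
D(1):
  [∞, -∞, 39]
  [7, ∞, 7]
  [-∞, 93, ∞]
D(2):
  [∞, -∞, 39]
  [7, ∞, 7]
  [7, 93, ∞]
D(3):
  [∞, 39, 39]
  [7, ∞, 7]
  [7, 93, ∞]
Answer: G*[0][2] = 39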